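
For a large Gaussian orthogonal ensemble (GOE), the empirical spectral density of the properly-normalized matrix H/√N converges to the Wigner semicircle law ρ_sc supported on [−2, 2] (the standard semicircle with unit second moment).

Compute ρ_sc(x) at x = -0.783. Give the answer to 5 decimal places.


ρ_sc(x) = (1/(2π)) √(4 − x²). With x = -0.783:
  4 − x² = 4 − (-0.783)² = 4 − 0.613089 = 3.386911.
  √(4 − x²) = 1.840356.
  1/(2π) = 0.159155.
  ρ_sc(-0.783) = 0.159155 · 1.840356 = 0.292902.

Rounded to 5 decimal places: ρ_sc(-0.783) ≈ 0.29290.


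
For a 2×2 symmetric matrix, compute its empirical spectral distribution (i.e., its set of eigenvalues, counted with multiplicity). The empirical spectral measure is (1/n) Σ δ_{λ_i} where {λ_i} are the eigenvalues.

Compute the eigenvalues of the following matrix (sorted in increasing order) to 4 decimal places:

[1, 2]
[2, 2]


Since M is real symmetric, both eigenvalues are real; they are the roots of det(λI − M) = λ² − (tr M) λ + det M.
tr M = 1 + 2 = 3.
det M = 1·2 − 2² = 2 − 4 = -2.
Characteristic polynomial: λ² − 3λ − 2 = 0.
Discriminant Δ = (tr M)² − 4·det M = 9 − (-8) = 17; √Δ = 4.123106.
λ = (tr M ± √Δ)/2 = (3 ± 4.123106)/2, giving (tr M − √Δ)/2 = -0.5616 and (tr M + √Δ)/2 = 3.5616.

Eigenvalues sorted in increasing order: [-0.5616, 3.5616].


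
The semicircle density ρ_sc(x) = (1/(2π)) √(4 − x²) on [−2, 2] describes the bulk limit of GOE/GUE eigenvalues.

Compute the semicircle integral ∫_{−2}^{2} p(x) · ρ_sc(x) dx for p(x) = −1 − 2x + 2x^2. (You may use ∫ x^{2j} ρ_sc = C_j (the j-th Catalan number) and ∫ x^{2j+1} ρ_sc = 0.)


Write p(x) = Σ a_i x^i, split into monomials and integrate each against ρ_sc separately.
Using ∫ x^{2j} ρ_sc = C_j = (1/(j+1)) C(2j, j) (Catalan numbers) and ∫ x^{2j+1} ρ_sc = 0 (odd monomials vanish by symmetry):
  i = 0 (even): a_0 · C_{0} = -1 · 1 = -1
  i = 1 (odd): ∫ x^1 ρ_sc = 0 (vanishes)
  i = 2 (even): a_2 · C_{1} = 2 · 1 = 2

Summing the contributions: ∫_{−2}^{2} p(x) ρ_sc(x) dx = (-1) + 2 = 1.


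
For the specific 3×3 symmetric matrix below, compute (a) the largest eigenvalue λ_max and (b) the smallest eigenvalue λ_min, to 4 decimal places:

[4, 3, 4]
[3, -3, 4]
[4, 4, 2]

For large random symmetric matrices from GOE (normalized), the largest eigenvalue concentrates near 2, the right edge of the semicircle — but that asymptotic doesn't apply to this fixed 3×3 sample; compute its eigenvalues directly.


Since M is real symmetric, all three eigenvalues are real; they are the roots of det(λI − M) = λ³ − (tr M) λ² + s λ − det M, where s is the sum of the principal 2×2 minors.
tr M = 4 + (-3) + 2 = 3.
s = (4·(-3) − 3²) + (4·2 − 4²) + ((-3)·2 − 4²) = -21 + (-8) + (-22) = -51.
det M (expand along row 1) = 4·(-22) − 3·(-10) + 4·24 = 38.
Characteristic polynomial: λ³ − 3λ² − 51λ − 38 = 0.
Substitute λ = y + (tr M)/3 = y + 1.000000 to remove the quadratic term: y³ + p·y + q = 0 with p = s − (tr M)²/3 = -54.000000 and q = −2(tr M)³/27 + (tr M)·s/3 − det M = -91.000000.
Three real roots ⇒ use the trigonometric (Viète) form: r = 2√(−p/3) = 8.485281, φ = arccos(3q/(p·r)) = arccos(0.595803) = 0.932531 rad.
y_k = r·cos(φ/3 − 2πk/3) for k = 0, 1, 2 gives y = 8.078631, -1.791698, -6.286934.
λ_k = y_k + 1.000000 gives λ = 9.0786, -0.7917, -5.2869 (check: the sum is 3.0000 = tr M).

Hence λ_max = 9.0786 and λ_min = -5.2869.


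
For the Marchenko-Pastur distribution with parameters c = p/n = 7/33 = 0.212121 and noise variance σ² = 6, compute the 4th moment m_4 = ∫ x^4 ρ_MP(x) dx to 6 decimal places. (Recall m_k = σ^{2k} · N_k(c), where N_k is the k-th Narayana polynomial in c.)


E[X⁴] = σ⁸ (1 + 6c + 6c² + c³) (fourth MP moment). With σ² = 6 (so σ⁸ = 1296) and c = 7/33 = 0.212121: E[X⁴] = 1296 · (1 + 6·0.212121 + 6·(0.212121)² + (0.212121)³) = 1296 · 2.552244.

So E[X^4] = 3307.708490.


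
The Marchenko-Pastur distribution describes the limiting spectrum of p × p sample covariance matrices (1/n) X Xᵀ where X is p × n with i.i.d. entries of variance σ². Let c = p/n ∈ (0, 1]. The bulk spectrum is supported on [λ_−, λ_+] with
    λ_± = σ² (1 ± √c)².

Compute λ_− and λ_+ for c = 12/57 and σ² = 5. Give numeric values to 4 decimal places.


c = 12/57 = 0.210526; √c = 0.458831.
λ_− = σ² (1 − √c)² = 5 · (1 − 0.458831)² = 5 · (0.541169)² = 1.464317.
λ_+ = σ² (1 + √c)² = 5 · (1 + 0.458831)² = 5 · (1.458831)² = 10.640946.

Rounded to 4 decimal places: λ_− ≈ 1.4643, λ_+ ≈ 10.6409.


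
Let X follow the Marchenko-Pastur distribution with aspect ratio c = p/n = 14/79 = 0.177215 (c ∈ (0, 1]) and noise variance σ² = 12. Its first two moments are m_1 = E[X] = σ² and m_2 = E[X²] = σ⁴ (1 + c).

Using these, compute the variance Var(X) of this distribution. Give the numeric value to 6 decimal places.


m_1 = E[X] = σ² = 12, so m_1² = 144.
m_2 = E[X²] = σ⁴ (1 + c) = 144 · (1 + 0.177215) = 144 · 1.177215 = 169.518987.
(Note m_2 − m_1² simplifies to c · σ⁴ = 0.177215 · 144.)

Var(X) = m_2 − m_1² = 169.518987 − 144 = 25.518987.


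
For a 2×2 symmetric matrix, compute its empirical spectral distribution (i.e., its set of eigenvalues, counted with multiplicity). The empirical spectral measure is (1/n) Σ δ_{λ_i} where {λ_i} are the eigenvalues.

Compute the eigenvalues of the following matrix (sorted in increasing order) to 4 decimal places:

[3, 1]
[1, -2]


Since M is real symmetric, both eigenvalues are real; they are the roots of det(λI − M) = λ² − (tr M) λ + det M.
tr M = 3 + (-2) = 1.
det M = 3·(-2) − 1² = -6 − 1 = -7.
Characteristic polynomial: λ² − λ − 7 = 0.
Discriminant Δ = (tr M)² − 4·det M = 1 − (-28) = 29; √Δ = 5.385165.
λ = (tr M ± √Δ)/2 = (1 ± 5.385165)/2, giving (tr M − √Δ)/2 = -2.1926 and (tr M + √Δ)/2 = 3.1926.

Eigenvalues sorted in increasing order: [-2.1926, 3.1926].


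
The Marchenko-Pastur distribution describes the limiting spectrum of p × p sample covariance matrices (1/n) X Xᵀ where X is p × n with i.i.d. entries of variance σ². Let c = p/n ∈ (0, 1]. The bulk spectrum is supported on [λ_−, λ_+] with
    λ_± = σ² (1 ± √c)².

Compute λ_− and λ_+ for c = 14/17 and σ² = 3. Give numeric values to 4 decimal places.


c = 14/17 = 0.823529; √c = 0.907485.
λ_− = σ² (1 − √c)² = 3 · (1 − 0.907485)² = 3 · (0.092515)² = 0.025677.
λ_+ = σ² (1 + √c)² = 3 · (1 + 0.907485)² = 3 · (1.907485)² = 10.915500.

Rounded to 4 decimal places: λ_− ≈ 0.0257, λ_+ ≈ 10.9155.


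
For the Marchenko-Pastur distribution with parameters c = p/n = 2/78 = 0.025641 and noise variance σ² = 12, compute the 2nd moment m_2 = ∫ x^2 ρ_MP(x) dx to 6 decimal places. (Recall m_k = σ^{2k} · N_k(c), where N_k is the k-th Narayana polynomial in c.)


E[X²] = σ⁴ (1 + c) (second MP moment). With σ² = 12 (so σ⁴ = 144) and c = 2/78 = 0.025641: E[X²] = 144 · (1 + 0.025641) = 144 · 1.025641.

So E[X^2] = 147.692308.


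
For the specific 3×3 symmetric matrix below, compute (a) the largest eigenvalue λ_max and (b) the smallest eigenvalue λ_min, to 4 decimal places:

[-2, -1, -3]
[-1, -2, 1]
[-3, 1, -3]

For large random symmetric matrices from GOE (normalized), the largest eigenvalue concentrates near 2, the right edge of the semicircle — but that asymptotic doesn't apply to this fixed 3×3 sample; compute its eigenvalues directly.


Since M is real symmetric, all three eigenvalues are real; they are the roots of det(λI − M) = λ³ − (tr M) λ² + s λ − det M, where s is the sum of the principal 2×2 minors.
tr M = -2 + (-2) + (-3) = -7.
s = ((-2)·(-2) − (-1)²) + ((-2)·(-3) − (-3)²) + ((-2)·(-3) − 1²) = 3 + (-3) + 5 = 5.
det M (expand along row 1) = (-2)·5 − (-1)·6 + (-3)·(-7) = 17.
Characteristic polynomial: λ³ + 7λ² + 5λ − 17 = 0.
Substitute λ = y + (tr M)/3 = y − 2.333333 to remove the quadratic term: y³ + p·y + q = 0 with p = s − (tr M)²/3 = -11.333333 and q = −2(tr M)³/27 + (tr M)·s/3 − det M = -3.259259.
Three real roots ⇒ use the trigonometric (Viète) form: r = 2√(−p/3) = 3.887301, φ = arccos(3q/(p·r)) = arccos(0.221939) = 1.346993 rad.
y_k = r·cos(φ/3 − 2πk/3) for k = 0, 1, 2 gives y = 3.502002, -0.289728, -3.212274.
λ_k = y_k − 2.333333 gives λ = 1.1687, -2.6231, -5.5456 (check: the sum is -7.0000 = tr M).

Hence λ_max = 1.1687 and λ_min = -5.5456.


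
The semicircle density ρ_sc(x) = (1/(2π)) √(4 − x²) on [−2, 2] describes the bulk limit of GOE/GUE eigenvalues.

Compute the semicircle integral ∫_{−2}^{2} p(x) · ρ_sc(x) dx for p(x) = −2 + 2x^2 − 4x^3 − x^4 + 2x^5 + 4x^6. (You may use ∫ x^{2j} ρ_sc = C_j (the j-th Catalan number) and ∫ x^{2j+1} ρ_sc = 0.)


Write p(x) = Σ a_i x^i, split into monomials and integrate each against ρ_sc separately.
Using ∫ x^{2j} ρ_sc = C_j = (1/(j+1)) C(2j, j) (Catalan numbers) and ∫ x^{2j+1} ρ_sc = 0 (odd monomials vanish by symmetry):
  i = 0 (even): a_0 · C_{0} = -2 · 1 = -2
  i = 2 (even): a_2 · C_{1} = 2 · 1 = 2
  i = 3 (odd): ∫ x^3 ρ_sc = 0 (vanishes)
  i = 4 (even): a_4 · C_{2} = -1 · 2 = -2
  i = 5 (odd): ∫ x^5 ρ_sc = 0 (vanishes)
  i = 6 (even): a_6 · C_{3} = 4 · 5 = 20

Summing the contributions: ∫_{−2}^{2} p(x) ρ_sc(x) dx = (-2) + 2 + (-2) + 20 = 18.


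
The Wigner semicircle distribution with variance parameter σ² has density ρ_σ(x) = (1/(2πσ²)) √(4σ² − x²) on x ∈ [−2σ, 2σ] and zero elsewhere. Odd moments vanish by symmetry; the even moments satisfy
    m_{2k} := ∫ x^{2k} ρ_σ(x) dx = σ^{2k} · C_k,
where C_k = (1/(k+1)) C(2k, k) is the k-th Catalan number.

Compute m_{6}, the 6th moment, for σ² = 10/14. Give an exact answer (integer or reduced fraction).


By the scaled semicircle moment identity, m_{2k} = σ^{2k} · C_k with k = 3.
C_3 = (1/(k+1)) · C(2k, k) = (1/4) · C(6, 3) = (1/4) · 20 = 5.
σ^{2k} = (σ²)^k = (10/14)^3 = 125/343.

Therefore m_{6} = σ^{6} · C_3 = (125/343) · 5 = 625/343.


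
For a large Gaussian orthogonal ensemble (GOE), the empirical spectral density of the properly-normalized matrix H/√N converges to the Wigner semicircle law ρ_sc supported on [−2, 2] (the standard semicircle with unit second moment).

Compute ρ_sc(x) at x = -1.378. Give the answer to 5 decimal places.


ρ_sc(x) = (1/(2π)) √(4 − x²). With x = -1.378:
  4 − x² = 4 − (-1.378)² = 4 − 1.898884 = 2.101116.
  √(4 − x²) = 1.449523.
  1/(2π) = 0.159155.
  ρ_sc(-1.378) = 0.159155 · 1.449523 = 0.230699.

Rounded to 5 decimal places: ρ_sc(-1.378) ≈ 0.23070.


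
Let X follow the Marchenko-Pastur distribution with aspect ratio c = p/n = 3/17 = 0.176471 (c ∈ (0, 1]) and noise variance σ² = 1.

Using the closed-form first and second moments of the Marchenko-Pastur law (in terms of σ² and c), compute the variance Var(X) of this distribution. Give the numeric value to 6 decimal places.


Recall the MP moments m_1 = E[X] = σ² and m_2 = E[X²] = σ⁴ (1 + c).
m_1 = E[X] = σ² = 1, so m_1² = 1.
m_2 = E[X²] = σ⁴ (1 + c) = 1 · (1 + 0.176471) = 1 · 1.176471 = 1.176471.
(Note m_2 − m_1² simplifies to c · σ⁴ = 0.176471 · 1.)

Var(X) = m_2 − m_1² = 1.176471 − 1 = 0.176471.


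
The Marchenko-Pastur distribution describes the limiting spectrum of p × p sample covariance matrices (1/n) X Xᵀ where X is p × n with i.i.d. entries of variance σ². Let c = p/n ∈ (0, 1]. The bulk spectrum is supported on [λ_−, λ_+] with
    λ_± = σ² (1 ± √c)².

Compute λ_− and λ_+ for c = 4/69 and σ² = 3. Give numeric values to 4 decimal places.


c = 4/69 = 0.057971; √c = 0.240772.
λ_− = σ² (1 − √c)² = 3 · (1 − 0.240772)² = 3 · (0.759228)² = 1.729283.
λ_+ = σ² (1 + √c)² = 3 · (1 + 0.240772)² = 3 · (1.240772)² = 4.618543.

Rounded to 4 decimal places: λ_− ≈ 1.7293, λ_+ ≈ 4.6185.


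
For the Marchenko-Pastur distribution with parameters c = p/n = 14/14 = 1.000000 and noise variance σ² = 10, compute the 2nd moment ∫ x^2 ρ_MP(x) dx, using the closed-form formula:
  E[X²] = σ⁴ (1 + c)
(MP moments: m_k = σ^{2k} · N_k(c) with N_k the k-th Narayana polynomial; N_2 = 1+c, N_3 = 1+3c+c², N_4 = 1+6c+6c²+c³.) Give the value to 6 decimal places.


E[X²] = σ⁴ (1 + c) (second MP moment). With σ² = 10 (so σ⁴ = 100) and c = 14/14 = 1.000000: E[X²] = 100 · (1 + 1.000000) = 100 · 2.000000.

So E[X^2] = 200.000000.


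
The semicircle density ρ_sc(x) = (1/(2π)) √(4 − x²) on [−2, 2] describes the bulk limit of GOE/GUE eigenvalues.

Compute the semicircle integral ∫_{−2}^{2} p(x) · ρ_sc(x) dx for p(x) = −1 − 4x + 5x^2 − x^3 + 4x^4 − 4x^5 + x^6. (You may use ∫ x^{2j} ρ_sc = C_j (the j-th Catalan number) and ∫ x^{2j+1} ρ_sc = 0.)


Write p(x) = Σ a_i x^i, split into monomials and integrate each against ρ_sc separately.
Using ∫ x^{2j} ρ_sc = C_j = (1/(j+1)) C(2j, j) (Catalan numbers) and ∫ x^{2j+1} ρ_sc = 0 (odd monomials vanish by symmetry):
  i = 0 (even): a_0 · C_{0} = -1 · 1 = -1
  i = 1 (odd): ∫ x^1 ρ_sc = 0 (vanishes)
  i = 2 (even): a_2 · C_{1} = 5 · 1 = 5
  i = 3 (odd): ∫ x^3 ρ_sc = 0 (vanishes)
  i = 4 (even): a_4 · C_{2} = 4 · 2 = 8
  i = 5 (odd): ∫ x^5 ρ_sc = 0 (vanishes)
  i = 6 (even): a_6 · C_{3} = 1 · 5 = 5

Summing the contributions: ∫_{−2}^{2} p(x) ρ_sc(x) dx = (-1) + 5 + 8 + 5 = 17.


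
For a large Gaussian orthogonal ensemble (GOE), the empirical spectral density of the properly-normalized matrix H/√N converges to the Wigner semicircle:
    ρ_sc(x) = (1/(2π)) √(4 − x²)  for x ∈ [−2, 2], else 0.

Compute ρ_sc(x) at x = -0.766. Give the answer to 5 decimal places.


ρ_sc(x) = (1/(2π)) √(4 − x²). With x = -0.766:
  4 − x² = 4 − (-0.766)² = 4 − 0.586756 = 3.413244.
  √(4 − x²) = 1.847497.
  1/(2π) = 0.159155.
  ρ_sc(-0.766) = 0.159155 · 1.847497 = 0.294038.

Rounded to 5 decimal places: ρ_sc(-0.766) ≈ 0.29404.


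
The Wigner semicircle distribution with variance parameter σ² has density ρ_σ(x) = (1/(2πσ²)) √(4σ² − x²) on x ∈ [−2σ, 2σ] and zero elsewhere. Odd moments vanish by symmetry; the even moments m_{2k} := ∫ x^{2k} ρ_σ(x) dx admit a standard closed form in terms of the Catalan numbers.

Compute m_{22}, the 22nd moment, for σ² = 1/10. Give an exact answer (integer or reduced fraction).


By the scaled semicircle moment identity, m_{2k} = σ^{2k} · C_k with k = 11.
C_11 = (1/(k+1)) · C(2k, k) = (1/12) · C(22, 11) = (1/12) · 705432 = 58786.
σ^{2k} = (σ²)^k = (1/10)^11 = 1/100000000000.

Therefore m_{22} = σ^{22} · C_11 = (1/100000000000) · 58786 = 29393/50000000000.


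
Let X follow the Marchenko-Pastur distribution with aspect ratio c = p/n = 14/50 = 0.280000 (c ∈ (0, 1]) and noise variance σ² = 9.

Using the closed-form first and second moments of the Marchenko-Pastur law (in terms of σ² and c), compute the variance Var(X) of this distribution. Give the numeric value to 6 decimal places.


Recall the MP moments m_1 = E[X] = σ² and m_2 = E[X²] = σ⁴ (1 + c).
m_1 = E[X] = σ² = 9, so m_1² = 81.
m_2 = E[X²] = σ⁴ (1 + c) = 81 · (1 + 0.280000) = 81 · 1.280000 = 103.680000.
(Note m_2 − m_1² simplifies to c · σ⁴ = 0.280000 · 81.)

Var(X) = m_2 − m_1² = 103.680000 − 81 = 22.680000.


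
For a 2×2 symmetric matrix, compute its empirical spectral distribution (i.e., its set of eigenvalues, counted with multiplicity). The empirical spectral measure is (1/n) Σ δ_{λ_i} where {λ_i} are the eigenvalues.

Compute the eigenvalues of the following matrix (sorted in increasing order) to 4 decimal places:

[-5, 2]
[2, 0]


Since M is real symmetric, both eigenvalues are real; they are the roots of det(λI − M) = λ² − (tr M) λ + det M.
tr M = -5 + 0 = -5.
det M = (-5)·0 − 2² = 0 − 4 = -4.
Characteristic polynomial: λ² + 5λ − 4 = 0.
Discriminant Δ = (tr M)² − 4·det M = 25 − (-16) = 41; √Δ = 6.403124.
λ = (tr M ± √Δ)/2 = (-5 ± 6.403124)/2, giving (tr M − √Δ)/2 = -5.7016 and (tr M + √Δ)/2 = 0.7016.

Eigenvalues sorted in increasing order: [-5.7016, 0.7016].


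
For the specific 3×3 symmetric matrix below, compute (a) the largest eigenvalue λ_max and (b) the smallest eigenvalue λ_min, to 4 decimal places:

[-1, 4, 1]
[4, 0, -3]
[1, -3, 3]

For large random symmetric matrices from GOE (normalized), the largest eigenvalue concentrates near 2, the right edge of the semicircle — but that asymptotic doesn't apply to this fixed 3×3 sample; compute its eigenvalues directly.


Since M is real symmetric, all three eigenvalues are real; they are the roots of det(λI − M) = λ³ − (tr M) λ² + s λ − det M, where s is the sum of the principal 2×2 minors.
tr M = -1 + 0 + 3 = 2.
s = ((-1)·0 − 4²) + ((-1)·3 − 1²) + (0·3 − (-3)²) = -16 + (-4) + (-9) = -29.
det M (expand along row 1) = (-1)·(-9) − 4·15 + 1·(-12) = -63.
Characteristic polynomial: λ³ − 2λ² − 29λ + 63 = 0.
Substitute λ = y + (tr M)/3 = y + 0.666667 to remove the quadratic term: y³ + p·y + q = 0 with p = s − (tr M)²/3 = -30.333333 and q = −2(tr M)³/27 + (tr M)·s/3 − det M = 43.074074.
Three real roots ⇒ use the trigonometric (Viète) form: r = 2√(−p/3) = 6.359595, φ = arccos(3q/(p·r)) = arccos(-0.669866) = 2.304824 rad.
y_k = r·cos(φ/3 − 2πk/3) for k = 0, 1, 2 gives y = 4.573252, 1.540560, -6.113813.
λ_k = y_k + 0.666667 gives λ = 5.2399, 2.2072, -5.4471 (check: the sum is 2.0000 = tr M).

Hence λ_max = 5.2399 and λ_min = -5.4471.


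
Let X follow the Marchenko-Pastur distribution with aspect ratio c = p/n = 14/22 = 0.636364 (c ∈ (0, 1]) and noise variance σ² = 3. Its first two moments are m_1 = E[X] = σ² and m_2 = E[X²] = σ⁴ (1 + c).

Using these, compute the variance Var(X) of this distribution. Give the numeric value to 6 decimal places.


m_1 = E[X] = σ² = 3, so m_1² = 9.
m_2 = E[X²] = σ⁴ (1 + c) = 9 · (1 + 0.636364) = 9 · 1.636364 = 14.727273.
(Note m_2 − m_1² simplifies to c · σ⁴ = 0.636364 · 9.)

Var(X) = m_2 − m_1² = 14.727273 − 9 = 5.727273.


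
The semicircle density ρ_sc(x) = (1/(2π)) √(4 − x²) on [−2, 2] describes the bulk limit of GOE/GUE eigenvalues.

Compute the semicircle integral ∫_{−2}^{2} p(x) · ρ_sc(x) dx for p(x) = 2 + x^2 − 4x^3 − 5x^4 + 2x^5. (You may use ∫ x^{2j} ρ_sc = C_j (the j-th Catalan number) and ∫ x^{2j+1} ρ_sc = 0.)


Write p(x) = Σ a_i x^i, split into monomials and integrate each against ρ_sc separately.
Using ∫ x^{2j} ρ_sc = C_j = (1/(j+1)) C(2j, j) (Catalan numbers) and ∫ x^{2j+1} ρ_sc = 0 (odd monomials vanish by symmetry):
  i = 0 (even): a_0 · C_{0} = 2 · 1 = 2
  i = 2 (even): a_2 · C_{1} = 1 · 1 = 1
  i = 3 (odd): ∫ x^3 ρ_sc = 0 (vanishes)
  i = 4 (even): a_4 · C_{2} = -5 · 2 = -10
  i = 5 (odd): ∫ x^5 ρ_sc = 0 (vanishes)

Summing the contributions: ∫_{−2}^{2} p(x) ρ_sc(x) dx = 2 + 1 + (-10) = -7.


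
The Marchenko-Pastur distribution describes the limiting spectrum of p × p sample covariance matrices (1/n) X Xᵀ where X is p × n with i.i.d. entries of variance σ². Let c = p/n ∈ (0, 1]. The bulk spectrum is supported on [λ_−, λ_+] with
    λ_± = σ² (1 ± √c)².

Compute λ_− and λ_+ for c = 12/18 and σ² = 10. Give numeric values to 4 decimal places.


c = 12/18 = 0.666667; √c = 0.816497.
λ_− = σ² (1 − √c)² = 10 · (1 − 0.816497)² = 10 · (0.183503)² = 0.336735.
λ_+ = σ² (1 + √c)² = 10 · (1 + 0.816497)² = 10 · (1.816497)² = 32.996598.

Rounded to 4 decimal places: λ_− ≈ 0.3367, λ_+ ≈ 32.9966.


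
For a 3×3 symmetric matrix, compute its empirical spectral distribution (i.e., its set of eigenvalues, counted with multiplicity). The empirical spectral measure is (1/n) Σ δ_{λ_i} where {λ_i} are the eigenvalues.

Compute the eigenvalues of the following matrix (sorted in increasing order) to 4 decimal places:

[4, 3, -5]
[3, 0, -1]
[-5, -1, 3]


Since M is real symmetric, all three eigenvalues are real; they are the roots of det(λI − M) = λ³ − (tr M) λ² + s λ − det M, where s is the sum of the principal 2×2 minors.
tr M = 4 + 0 + 3 = 7.
s = (4·0 − 3²) + (4·3 − (-5)²) + (0·3 − (-1)²) = -9 + (-13) + (-1) = -23.
det M (expand along row 1) = 4·(-1) − 3·4 + (-5)·(-3) = -1.
Characteristic polynomial: λ³ − 7λ² − 23λ + 1 = 0.
Substitute λ = y + (tr M)/3 = y + 2.333333 to remove the quadratic term: y³ + p·y + q = 0 with p = s − (tr M)²/3 = -39.333333 and q = −2(tr M)³/27 + (tr M)·s/3 − det M = -78.074074.
Three real roots ⇒ use the trigonometric (Viète) form: r = 2√(−p/3) = 7.241854, φ = arccos(3q/(p·r)) = arccos(0.822276) = 0.605397 rad.
y_k = r·cos(φ/3 − 2πk/3) for k = 0, 1, 2 gives y = 7.094899, -2.290412, -4.804486.
λ_k = y_k + 2.333333 gives λ = 9.4282, 0.0429, -2.4712 (check: the sum is 7.0000 = tr M).

Eigenvalues sorted in increasing order: [-2.4712, 0.0429, 9.4282].


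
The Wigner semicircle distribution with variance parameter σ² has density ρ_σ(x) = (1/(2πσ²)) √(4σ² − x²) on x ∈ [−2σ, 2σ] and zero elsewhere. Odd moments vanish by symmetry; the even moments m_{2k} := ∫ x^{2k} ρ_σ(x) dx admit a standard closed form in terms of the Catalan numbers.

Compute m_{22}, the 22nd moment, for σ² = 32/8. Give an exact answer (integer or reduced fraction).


By the scaled semicircle moment identity, m_{2k} = σ^{2k} · C_k with k = 11.
C_11 = (1/(k+1)) · C(2k, k) = (1/12) · C(22, 11) = (1/12) · 705432 = 58786.
σ^{2k} = (σ²)^k = (32/8)^11 = 4194304.

Therefore m_{22} = σ^{22} · C_11 = 4194304 · 58786 = 246566354944.


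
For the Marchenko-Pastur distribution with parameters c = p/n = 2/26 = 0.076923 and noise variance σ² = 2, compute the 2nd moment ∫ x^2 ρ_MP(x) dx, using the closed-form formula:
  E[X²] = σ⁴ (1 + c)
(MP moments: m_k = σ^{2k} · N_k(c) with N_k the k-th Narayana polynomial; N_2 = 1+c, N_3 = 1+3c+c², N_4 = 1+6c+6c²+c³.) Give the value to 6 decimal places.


E[X²] = σ⁴ (1 + c) (second MP moment). With σ² = 2 (so σ⁴ = 4) and c = 2/26 = 0.076923: E[X²] = 4 · (1 + 0.076923) = 4 · 1.076923.

So E[X^2] = 4.307692.


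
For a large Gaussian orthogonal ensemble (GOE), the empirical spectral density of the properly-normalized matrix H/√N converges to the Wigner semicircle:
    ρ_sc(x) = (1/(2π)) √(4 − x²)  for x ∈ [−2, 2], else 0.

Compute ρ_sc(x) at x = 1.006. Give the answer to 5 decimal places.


ρ_sc(x) = (1/(2π)) √(4 − x²). With x = 1.006:
  4 − x² = 4 − (1.006)² = 4 − 1.012036 = 2.987964.
  √(4 − x²) = 1.728573.
  1/(2π) = 0.159155.
  ρ_sc(1.006) = 0.159155 · 1.728573 = 0.275111.

Rounded to 5 decimal places: ρ_sc(1.006) ≈ 0.27511.


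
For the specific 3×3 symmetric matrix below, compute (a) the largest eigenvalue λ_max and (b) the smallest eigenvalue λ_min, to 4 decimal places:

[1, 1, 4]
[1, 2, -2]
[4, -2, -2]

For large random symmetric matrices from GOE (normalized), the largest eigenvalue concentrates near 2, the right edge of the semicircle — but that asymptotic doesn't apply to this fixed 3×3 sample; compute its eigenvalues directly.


Since M is real symmetric, all three eigenvalues are real; they are the roots of det(λI − M) = λ³ − (tr M) λ² + s λ − det M, where s is the sum of the principal 2×2 minors.
tr M = 1 + 2 + (-2) = 1.
s = (1·2 − 1²) + (1·(-2) − 4²) + (2·(-2) − (-2)²) = 1 + (-18) + (-8) = -25.
det M (expand along row 1) = 1·(-8) − 1·6 + 4·(-10) = -54.
Characteristic polynomial: λ³ − λ² − 25λ + 54 = 0.
Substitute λ = y + (tr M)/3 = y + 0.333333 to remove the quadratic term: y³ + p·y + q = 0 with p = s − (tr M)²/3 = -25.333333 and q = −2(tr M)³/27 + (tr M)·s/3 − det M = 45.592593.
Three real roots ⇒ use the trigonometric (Viète) form: r = 2√(−p/3) = 5.811865, φ = arccos(3q/(p·r)) = arccos(-0.928983) = 2.762451 rad.
y_k = r·cos(φ/3 − 2πk/3) for k = 0, 1, 2 gives y = 3.517166, 2.248348, -5.765513.
λ_k = y_k + 0.333333 gives λ = 3.8505, 2.5817, -5.4322 (check: the sum is 1.0000 = tr M).

Hence λ_max = 3.8505 and λ_min = -5.4322.


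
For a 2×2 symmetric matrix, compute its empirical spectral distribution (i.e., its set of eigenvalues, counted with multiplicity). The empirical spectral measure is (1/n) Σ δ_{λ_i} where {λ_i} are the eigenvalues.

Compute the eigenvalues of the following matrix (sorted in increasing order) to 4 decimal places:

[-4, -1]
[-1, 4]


Since M is real symmetric, both eigenvalues are real; they are the roots of det(λI − M) = λ² − (tr M) λ + det M.
tr M = -4 + 4 = 0.
det M = (-4)·4 − (-1)² = -16 − 1 = -17.
Characteristic polynomial: λ² − 17 = 0.
Discriminant Δ = (tr M)² − 4·det M = 0 − (-68) = 68; √Δ = 8.246211.
λ = (tr M ± √Δ)/2 = (0 ± 8.246211)/2, giving (tr M − √Δ)/2 = -4.1231 and (tr M + √Δ)/2 = 4.1231.

Eigenvalues sorted in increasing order: [-4.1231, 4.1231].


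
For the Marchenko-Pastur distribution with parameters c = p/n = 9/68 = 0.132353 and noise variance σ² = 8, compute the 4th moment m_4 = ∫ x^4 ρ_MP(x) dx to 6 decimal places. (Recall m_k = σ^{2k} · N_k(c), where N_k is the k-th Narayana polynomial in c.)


E[X⁴] = σ⁸ (1 + 6c + 6c² + c³) (fourth MP moment). With σ² = 8 (so σ⁸ = 4096) and c = 9/68 = 0.132353: E[X⁴] = 4096 · (1 + 6·0.132353 + 6·(0.132353)² + (0.132353)³) = 4096 · 1.901540.

So E[X^4] = 7788.707511.


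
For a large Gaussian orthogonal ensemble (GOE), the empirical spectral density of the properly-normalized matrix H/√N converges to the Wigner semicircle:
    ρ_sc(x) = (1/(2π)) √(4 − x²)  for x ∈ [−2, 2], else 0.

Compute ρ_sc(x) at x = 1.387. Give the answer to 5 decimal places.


ρ_sc(x) = (1/(2π)) √(4 − x²). With x = 1.387:
  4 − x² = 4 − (1.387)² = 4 − 1.923769 = 2.076231.
  √(4 − x²) = 1.440913.
  1/(2π) = 0.159155.
  ρ_sc(1.387) = 0.159155 · 1.440913 = 0.229328.

Rounded to 5 decimal places: ρ_sc(1.387) ≈ 0.22933.


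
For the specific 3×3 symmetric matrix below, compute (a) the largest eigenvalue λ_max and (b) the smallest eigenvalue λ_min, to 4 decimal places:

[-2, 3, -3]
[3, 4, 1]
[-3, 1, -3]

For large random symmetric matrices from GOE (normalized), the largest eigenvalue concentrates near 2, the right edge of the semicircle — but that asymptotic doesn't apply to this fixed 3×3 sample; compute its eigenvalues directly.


Since M is real symmetric, all three eigenvalues are real; they are the roots of det(λI − M) = λ³ − (tr M) λ² + s λ − det M, where s is the sum of the principal 2×2 minors.
tr M = -2 + 4 + (-3) = -1.
s = ((-2)·4 − 3²) + ((-2)·(-3) − (-3)²) + (4·(-3) − 1²) = -17 + (-3) + (-13) = -33.
det M (expand along row 1) = (-2)·(-13) − 3·(-6) + (-3)·15 = -1.
Characteristic polynomial: λ³ + λ² − 33λ + 1 = 0.
Substitute λ = y + (tr M)/3 = y − 0.333333 to remove the quadratic term: y³ + p·y + q = 0 with p = s − (tr M)²/3 = -33.333333 and q = −2(tr M)³/27 + (tr M)·s/3 − det M = 12.074074.
Three real roots ⇒ use the trigonometric (Viète) form: r = 2√(−p/3) = 6.666667, φ = arccos(3q/(p·r)) = arccos(-0.163000) = 1.734527 rad.
y_k = r·cos(φ/3 − 2πk/3) for k = 0, 1, 2 gives y = 5.583074, 0.363665, -5.946739.
λ_k = y_k − 0.333333 gives λ = 5.2497, 0.0303, -6.2801 (check: the sum is -1.0000 = tr M).

Hence λ_max = 5.2497 and λ_min = -6.2801.


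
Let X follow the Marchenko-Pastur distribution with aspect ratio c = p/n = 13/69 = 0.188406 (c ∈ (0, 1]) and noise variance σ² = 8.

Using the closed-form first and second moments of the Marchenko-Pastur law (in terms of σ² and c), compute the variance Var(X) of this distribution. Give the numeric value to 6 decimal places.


Recall the MP moments m_1 = E[X] = σ² and m_2 = E[X²] = σ⁴ (1 + c).
m_1 = E[X] = σ² = 8, so m_1² = 64.
m_2 = E[X²] = σ⁴ (1 + c) = 64 · (1 + 0.188406) = 64 · 1.188406 = 76.057971.
(Note m_2 − m_1² simplifies to c · σ⁴ = 0.188406 · 64.)

Var(X) = m_2 − m_1² = 76.057971 − 64 = 12.057971.


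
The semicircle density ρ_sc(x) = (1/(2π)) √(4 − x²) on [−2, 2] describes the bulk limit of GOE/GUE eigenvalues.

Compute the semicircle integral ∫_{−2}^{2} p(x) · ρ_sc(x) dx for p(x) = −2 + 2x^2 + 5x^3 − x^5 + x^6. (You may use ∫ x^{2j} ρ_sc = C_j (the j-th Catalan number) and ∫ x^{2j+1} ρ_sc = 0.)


Write p(x) = Σ a_i x^i, split into monomials and integrate each against ρ_sc separately.
Using ∫ x^{2j} ρ_sc = C_j = (1/(j+1)) C(2j, j) (Catalan numbers) and ∫ x^{2j+1} ρ_sc = 0 (odd monomials vanish by symmetry):
  i = 0 (even): a_0 · C_{0} = -2 · 1 = -2
  i = 2 (even): a_2 · C_{1} = 2 · 1 = 2
  i = 3 (odd): ∫ x^3 ρ_sc = 0 (vanishes)
  i = 5 (odd): ∫ x^5 ρ_sc = 0 (vanishes)
  i = 6 (even): a_6 · C_{3} = 1 · 5 = 5

Summing the contributions: ∫_{−2}^{2} p(x) ρ_sc(x) dx = (-2) + 2 + 5 = 5.


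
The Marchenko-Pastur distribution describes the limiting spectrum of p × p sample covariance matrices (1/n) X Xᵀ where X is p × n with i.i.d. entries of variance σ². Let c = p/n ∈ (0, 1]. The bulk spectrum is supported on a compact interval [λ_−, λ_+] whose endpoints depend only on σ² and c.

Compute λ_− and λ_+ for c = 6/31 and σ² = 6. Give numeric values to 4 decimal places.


c = 6/31 = 0.193548; √c = 0.439941.
λ_− = σ² (1 − √c)² = 6 · (1 − 0.439941)² = 6 · (0.560059)² = 1.881994.
λ_+ = σ² (1 + √c)² = 6 · (1 + 0.439941)² = 6 · (1.439941)² = 12.440586.

Rounded to 4 decimal places: λ_− ≈ 1.8820, λ_+ ≈ 12.4406.


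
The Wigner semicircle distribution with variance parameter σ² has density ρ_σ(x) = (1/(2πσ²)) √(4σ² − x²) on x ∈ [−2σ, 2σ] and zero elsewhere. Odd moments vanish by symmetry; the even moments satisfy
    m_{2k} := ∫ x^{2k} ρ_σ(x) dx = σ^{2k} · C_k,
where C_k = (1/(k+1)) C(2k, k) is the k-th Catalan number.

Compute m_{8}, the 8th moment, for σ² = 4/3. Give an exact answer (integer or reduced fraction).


By the scaled semicircle moment identity, m_{2k} = σ^{2k} · C_k with k = 4.
C_4 = (1/(k+1)) · C(2k, k) = (1/5) · C(8, 4) = (1/5) · 70 = 14.
σ^{2k} = (σ²)^k = (4/3)^4 = 256/81.

Therefore m_{8} = σ^{8} · C_4 = (256/81) · 14 = 3584/81.


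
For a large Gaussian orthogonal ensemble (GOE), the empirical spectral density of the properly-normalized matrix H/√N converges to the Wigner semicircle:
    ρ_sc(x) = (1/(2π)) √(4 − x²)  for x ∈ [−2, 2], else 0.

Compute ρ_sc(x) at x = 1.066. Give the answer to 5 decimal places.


ρ_sc(x) = (1/(2π)) √(4 − x²). With x = 1.066:
  4 − x² = 4 − (1.066)² = 4 − 1.136356 = 2.863644.
  √(4 − x²) = 1.692230.
  1/(2π) = 0.159155.
  ρ_sc(1.066) = 0.159155 · 1.692230 = 0.269327.

Rounded to 5 decimal places: ρ_sc(1.066) ≈ 0.26933.


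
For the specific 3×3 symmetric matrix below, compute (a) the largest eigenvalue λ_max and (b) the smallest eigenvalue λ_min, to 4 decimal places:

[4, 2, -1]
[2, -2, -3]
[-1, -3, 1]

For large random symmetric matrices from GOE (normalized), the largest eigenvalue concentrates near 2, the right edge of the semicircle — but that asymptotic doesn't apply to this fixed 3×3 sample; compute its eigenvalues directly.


Since M is real symmetric, all three eigenvalues are real; they are the roots of det(λI − M) = λ³ − (tr M) λ² + s λ − det M, where s is the sum of the principal 2×2 minors.
tr M = 4 + (-2) + 1 = 3.
s = (4·(-2) − 2²) + (4·1 − (-1)²) + ((-2)·1 − (-3)²) = -12 + 3 + (-11) = -20.
det M (expand along row 1) = 4·(-11) − 2·(-1) + (-1)·(-8) = -34.
Characteristic polynomial: λ³ − 3λ² − 20λ + 34 = 0.
Substitute λ = y + (tr M)/3 = y + 1.000000 to remove the quadratic term: y³ + p·y + q = 0 with p = s − (tr M)²/3 = -23.000000 and q = −2(tr M)³/27 + (tr M)·s/3 − det M = 12.000000.
Three real roots ⇒ use the trigonometric (Viète) form: r = 2√(−p/3) = 5.537749, φ = arccos(3q/(p·r)) = arccos(-0.282645) = 1.857347 rad.
y_k = r·cos(φ/3 − 2πk/3) for k = 0, 1, 2 gives y = 4.509899, 0.528144, -5.038043.
λ_k = y_k + 1.000000 gives λ = 5.5099, 1.5281, -4.0380 (check: the sum is 3.0000 = tr M).

Hence λ_max = 5.5099 and λ_min = -4.0380.


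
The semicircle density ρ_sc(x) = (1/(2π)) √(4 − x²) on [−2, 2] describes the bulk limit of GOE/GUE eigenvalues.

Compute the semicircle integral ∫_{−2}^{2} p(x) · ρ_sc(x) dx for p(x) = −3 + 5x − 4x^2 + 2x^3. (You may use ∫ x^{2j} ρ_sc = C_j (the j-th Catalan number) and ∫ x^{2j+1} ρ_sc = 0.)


Write p(x) = Σ a_i x^i, split into monomials and integrate each against ρ_sc separately.
Using ∫ x^{2j} ρ_sc = C_j = (1/(j+1)) C(2j, j) (Catalan numbers) and ∫ x^{2j+1} ρ_sc = 0 (odd monomials vanish by symmetry):
  i = 0 (even): a_0 · C_{0} = -3 · 1 = -3
  i = 1 (odd): ∫ x^1 ρ_sc = 0 (vanishes)
  i = 2 (even): a_2 · C_{1} = -4 · 1 = -4
  i = 3 (odd): ∫ x^3 ρ_sc = 0 (vanishes)

Summing the contributions: ∫_{−2}^{2} p(x) ρ_sc(x) dx = (-3) + (-4) = -7.


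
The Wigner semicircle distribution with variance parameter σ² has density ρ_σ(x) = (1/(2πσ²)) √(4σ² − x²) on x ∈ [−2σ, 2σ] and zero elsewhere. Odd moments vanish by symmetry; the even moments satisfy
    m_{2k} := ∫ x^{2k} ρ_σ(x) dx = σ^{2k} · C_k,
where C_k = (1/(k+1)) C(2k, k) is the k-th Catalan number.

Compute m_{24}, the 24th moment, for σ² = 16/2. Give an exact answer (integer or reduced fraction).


By the scaled semicircle moment identity, m_{2k} = σ^{2k} · C_k with k = 12.
C_12 = (1/(k+1)) · C(2k, k) = (1/13) · C(24, 12) = (1/13) · 2704156 = 208012.
σ^{2k} = (σ²)^k = (16/2)^12 = 68719476736.

Therefore m_{24} = σ^{24} · C_12 = 68719476736 · 208012 = 14294475794808832.


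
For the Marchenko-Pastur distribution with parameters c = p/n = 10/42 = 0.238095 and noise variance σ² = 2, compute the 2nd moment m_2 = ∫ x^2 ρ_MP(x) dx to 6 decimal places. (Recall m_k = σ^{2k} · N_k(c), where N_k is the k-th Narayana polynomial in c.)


E[X²] = σ⁴ (1 + c) (second MP moment). With σ² = 2 (so σ⁴ = 4) and c = 10/42 = 0.238095: E[X²] = 4 · (1 + 0.238095) = 4 · 1.238095.

So E[X^2] = 4.952381.


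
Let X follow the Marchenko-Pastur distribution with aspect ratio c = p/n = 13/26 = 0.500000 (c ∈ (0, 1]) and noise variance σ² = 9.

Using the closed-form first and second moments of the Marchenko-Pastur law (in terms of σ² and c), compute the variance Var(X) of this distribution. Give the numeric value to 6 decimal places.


Recall the MP moments m_1 = E[X] = σ² and m_2 = E[X²] = σ⁴ (1 + c).
m_1 = E[X] = σ² = 9, so m_1² = 81.
m_2 = E[X²] = σ⁴ (1 + c) = 81 · (1 + 0.500000) = 81 · 1.500000 = 121.500000.
(Note m_2 − m_1² simplifies to c · σ⁴ = 0.500000 · 81.)

Var(X) = m_2 − m_1² = 121.500000 − 81 = 40.500000.


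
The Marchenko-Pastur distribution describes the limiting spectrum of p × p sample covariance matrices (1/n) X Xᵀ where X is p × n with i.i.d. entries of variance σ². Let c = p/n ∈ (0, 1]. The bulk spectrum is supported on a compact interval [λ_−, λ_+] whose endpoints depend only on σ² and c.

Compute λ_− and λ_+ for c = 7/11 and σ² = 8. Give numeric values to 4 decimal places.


c = 7/11 = 0.636364; √c = 0.797724.
λ_− = σ² (1 − √c)² = 8 · (1 − 0.797724)² = 8 · (0.202276)² = 0.327325.
λ_+ = σ² (1 + √c)² = 8 · (1 + 0.797724)² = 8 · (1.797724)² = 25.854494.

Rounded to 4 decimal places: λ_− ≈ 0.3273, λ_+ ≈ 25.8545.


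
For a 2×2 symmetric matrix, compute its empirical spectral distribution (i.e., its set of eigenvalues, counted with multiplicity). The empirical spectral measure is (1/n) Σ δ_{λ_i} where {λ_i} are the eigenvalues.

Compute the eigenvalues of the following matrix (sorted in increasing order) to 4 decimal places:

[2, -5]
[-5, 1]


Since M is real symmetric, both eigenvalues are real; they are the roots of det(λI − M) = λ² − (tr M) λ + det M.
tr M = 2 + 1 = 3.
det M = 2·1 − (-5)² = 2 − 25 = -23.
Characteristic polynomial: λ² − 3λ − 23 = 0.
Discriminant Δ = (tr M)² − 4·det M = 9 − (-92) = 101; √Δ = 10.049876.
λ = (tr M ± √Δ)/2 = (3 ± 10.049876)/2, giving (tr M − √Δ)/2 = -3.5249 and (tr M + √Δ)/2 = 6.5249.

Eigenvalues sorted in increasing order: [-3.5249, 6.5249].


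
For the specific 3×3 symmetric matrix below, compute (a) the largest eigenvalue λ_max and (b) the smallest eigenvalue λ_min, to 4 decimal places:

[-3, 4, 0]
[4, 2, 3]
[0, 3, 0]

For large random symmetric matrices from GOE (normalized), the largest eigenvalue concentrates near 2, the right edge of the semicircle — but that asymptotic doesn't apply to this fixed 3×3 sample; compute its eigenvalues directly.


Since M is real symmetric, all three eigenvalues are real; they are the roots of det(λI − M) = λ³ − (tr M) λ² + s λ − det M, where s is the sum of the principal 2×2 minors.
tr M = -3 + 2 + 0 = -1.
s = ((-3)·2 − 4²) + ((-3)·0 − 0²) + (2·0 − 3²) = -22 + 0 + (-9) = -31.
det M (expand along row 1) = (-3)·(-9) − 4·0 + 0·12 = 27.
Characteristic polynomial: λ³ + λ² − 31λ − 27 = 0.
Substitute λ = y + (tr M)/3 = y − 0.333333 to remove the quadratic term: y³ + p·y + q = 0 with p = s − (tr M)²/3 = -31.333333 and q = −2(tr M)³/27 + (tr M)·s/3 − det M = -16.592593.
Three real roots ⇒ use the trigonometric (Viète) form: r = 2√(−p/3) = 6.463573, φ = arccos(3q/(p·r)) = arccos(0.245785) = 1.322466 rad.
y_k = r·cos(φ/3 − 2πk/3) for k = 0, 1, 2 gives y = 5.845663, -0.534422, -5.311241.
λ_k = y_k − 0.333333 gives λ = 5.5123, -0.8678, -5.6446 (check: the sum is -1.0000 = tr M).

Hence λ_max = 5.5123 and λ_min = -5.6446.


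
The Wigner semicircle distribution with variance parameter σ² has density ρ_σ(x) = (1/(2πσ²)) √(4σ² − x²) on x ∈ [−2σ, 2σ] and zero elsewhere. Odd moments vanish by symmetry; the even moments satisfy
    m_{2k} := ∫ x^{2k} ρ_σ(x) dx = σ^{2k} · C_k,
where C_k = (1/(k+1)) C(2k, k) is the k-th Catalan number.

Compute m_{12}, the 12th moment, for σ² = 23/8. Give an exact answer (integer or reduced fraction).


By the scaled semicircle moment identity, m_{2k} = σ^{2k} · C_k with k = 6.
C_6 = (1/(k+1)) · C(2k, k) = (1/7) · C(12, 6) = (1/7) · 924 = 132.
σ^{2k} = (σ²)^k = (23/8)^6 = 148035889/262144.

Therefore m_{12} = σ^{12} · C_6 = (148035889/262144) · 132 = 4885184337/65536.


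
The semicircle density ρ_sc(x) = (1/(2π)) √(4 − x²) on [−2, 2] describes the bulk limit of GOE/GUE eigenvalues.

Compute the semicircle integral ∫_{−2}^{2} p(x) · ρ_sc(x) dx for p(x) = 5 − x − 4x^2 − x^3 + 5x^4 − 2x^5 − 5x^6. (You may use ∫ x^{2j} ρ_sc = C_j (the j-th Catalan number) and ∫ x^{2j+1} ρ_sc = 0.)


Write p(x) = Σ a_i x^i, split into monomials and integrate each against ρ_sc separately.
Using ∫ x^{2j} ρ_sc = C_j = (1/(j+1)) C(2j, j) (Catalan numbers) and ∫ x^{2j+1} ρ_sc = 0 (odd monomials vanish by symmetry):
  i = 0 (even): a_0 · C_{0} = 5 · 1 = 5
  i = 1 (odd): ∫ x^1 ρ_sc = 0 (vanishes)
  i = 2 (even): a_2 · C_{1} = -4 · 1 = -4
  i = 3 (odd): ∫ x^3 ρ_sc = 0 (vanishes)
  i = 4 (even): a_4 · C_{2} = 5 · 2 = 10
  i = 5 (odd): ∫ x^5 ρ_sc = 0 (vanishes)
  i = 6 (even): a_6 · C_{3} = -5 · 5 = -25

Summing the contributions: ∫_{−2}^{2} p(x) ρ_sc(x) dx = 5 + (-4) + 10 + (-25) = -14.


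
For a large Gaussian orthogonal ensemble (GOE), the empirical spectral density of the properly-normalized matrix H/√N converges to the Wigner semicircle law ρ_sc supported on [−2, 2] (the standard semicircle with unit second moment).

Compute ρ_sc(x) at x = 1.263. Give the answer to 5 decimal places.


ρ_sc(x) = (1/(2π)) √(4 − x²). With x = 1.263:
  4 − x² = 4 − (1.263)² = 4 − 1.595169 = 2.404831.
  √(4 − x²) = 1.550752.
  1/(2π) = 0.159155.
  ρ_sc(1.263) = 0.159155 · 1.550752 = 0.246810.

Rounded to 5 decimal places: ρ_sc(1.263) ≈ 0.24681.
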